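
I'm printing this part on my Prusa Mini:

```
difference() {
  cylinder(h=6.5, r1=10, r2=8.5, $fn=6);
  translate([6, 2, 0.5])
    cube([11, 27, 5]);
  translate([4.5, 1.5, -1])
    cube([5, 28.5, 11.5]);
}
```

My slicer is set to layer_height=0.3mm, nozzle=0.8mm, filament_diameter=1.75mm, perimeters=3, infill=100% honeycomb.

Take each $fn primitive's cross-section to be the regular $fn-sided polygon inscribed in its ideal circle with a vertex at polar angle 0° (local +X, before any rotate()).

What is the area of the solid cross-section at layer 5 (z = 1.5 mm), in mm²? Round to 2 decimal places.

At z = 1.5 mm: the cone: at t=0.231 of its height the radius interpolates to r₁+(r₂−r₁)t = 9.654, giving a regular 6-gon of that circumradius (area = (6/2)·9.654²·sin(360°/6) = 242.13 mm²); the cube at (6, 2) is present — its section is the full 11×27 rectangle (area 297.00 mm²); the 5×28.5 cube at (4.5, 1.5) contributes its full rectangle (area 142.50 mm²); Taking the first minus the rest: starting from the cone (242.13 mm²), the 11×27 cube at (6, 2) partially overlaps it — only the 5.41 mm² overlap (of its 297.00 mm²) is removed, clipping the outline; the 5×28.5 cube at (4.5, 1.5) partially overlaps it — only the 10.42 mm² overlap (of its 142.50 mm²) is removed, clipping the outline — area = 226.30 mm². Overall, the cross-section is a single solid region. Net area = 226.30 mm².

226.30 mm²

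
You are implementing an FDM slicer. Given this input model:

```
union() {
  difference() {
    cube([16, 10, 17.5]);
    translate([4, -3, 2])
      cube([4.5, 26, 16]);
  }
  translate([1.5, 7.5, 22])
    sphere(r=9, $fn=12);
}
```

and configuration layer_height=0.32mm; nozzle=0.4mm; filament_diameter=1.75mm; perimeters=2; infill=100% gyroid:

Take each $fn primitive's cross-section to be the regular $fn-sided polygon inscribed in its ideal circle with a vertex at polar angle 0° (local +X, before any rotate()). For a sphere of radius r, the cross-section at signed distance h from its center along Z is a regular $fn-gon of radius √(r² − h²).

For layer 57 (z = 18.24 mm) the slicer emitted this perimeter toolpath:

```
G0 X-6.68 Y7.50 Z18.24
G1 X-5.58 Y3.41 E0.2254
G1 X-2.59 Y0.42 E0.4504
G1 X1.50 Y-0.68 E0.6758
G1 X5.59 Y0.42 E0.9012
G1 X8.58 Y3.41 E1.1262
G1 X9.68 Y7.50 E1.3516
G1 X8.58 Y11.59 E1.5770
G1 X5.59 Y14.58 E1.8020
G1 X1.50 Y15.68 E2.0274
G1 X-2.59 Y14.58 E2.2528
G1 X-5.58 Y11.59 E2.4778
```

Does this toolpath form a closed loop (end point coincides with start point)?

no

Start point (G0): (-6.68, 7.50). End point (last G1): the path does not return to the start — open.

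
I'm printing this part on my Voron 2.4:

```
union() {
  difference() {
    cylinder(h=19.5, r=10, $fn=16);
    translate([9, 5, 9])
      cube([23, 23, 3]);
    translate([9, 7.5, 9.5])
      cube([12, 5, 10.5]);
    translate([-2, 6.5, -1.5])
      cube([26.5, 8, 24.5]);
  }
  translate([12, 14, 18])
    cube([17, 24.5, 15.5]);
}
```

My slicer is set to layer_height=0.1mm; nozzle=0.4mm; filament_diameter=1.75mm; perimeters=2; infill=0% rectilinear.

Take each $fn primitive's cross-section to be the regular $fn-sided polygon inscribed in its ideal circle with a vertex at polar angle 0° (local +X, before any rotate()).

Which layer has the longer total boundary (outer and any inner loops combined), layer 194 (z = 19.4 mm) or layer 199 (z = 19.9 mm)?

layer 194 (z = 19.4 mm)

Layer 194 (z = 19.4): the cylinder: section is a regular 16-gon, circumradius r=10 (perimeter = 2·16·10.000·sin(180°/16) = 62.43 mm); the cube at (9, 5) is absent (z outside [9, 12]); the cube at (9, 7.5) is present — its section is the full 12×5 rectangle (perimeter 34.00 mm); the cube at (-2, 6.5) is present — its section is the full 26.5×8 rectangle (perimeter 69.00 mm); Subtracting the remaining from the first: starting from the r=10 cylinder, the 12×5 cube at (9, 7.5) misses the remaining region (no effect); the 26.5×8 cube at (-2, 6.5) partially overlaps it — only the 24.02 mm² overlap (of its 212.00 mm²) is removed, clipping the outline — boundary = 64.45 mm; the cube at (12, 14) is present — its section is the full 17×24.5 rectangle (perimeter 83.00 mm); Combining (union): the 2 present regions are separate (no shared area or edge), so areas and boundary lengths simply add and each stays a separate island — boundary = 147.45 mm. So its perimeter = 147.45 mm. Layer 199 (z = 19.9): the cylinder does not reach this height (z outside [0, 19.5]); the cube at (9, 5) is not intersected at this z (z outside [9, 12]); the cube at (9, 7.5) (footprint 12×5) is included at this height (perimeter 34.00 mm); the cube at (-2, 6.5) is present — its section is the full 26.5×8 rectangle (perimeter 69.00 mm); Subtracting the remaining from the first: the first operand is absent here, so nothing remains; the cube at (12, 14) is present — its section is the full 17×24.5 rectangle (perimeter 83.00 mm); Combining (union): only the 17×24.5 cube at (12, 14) is present, so the union is just that shape — boundary = 83.00 mm. So its perimeter = 83.00 mm. Layer 194 is larger (147.45 vs 83.00 mm).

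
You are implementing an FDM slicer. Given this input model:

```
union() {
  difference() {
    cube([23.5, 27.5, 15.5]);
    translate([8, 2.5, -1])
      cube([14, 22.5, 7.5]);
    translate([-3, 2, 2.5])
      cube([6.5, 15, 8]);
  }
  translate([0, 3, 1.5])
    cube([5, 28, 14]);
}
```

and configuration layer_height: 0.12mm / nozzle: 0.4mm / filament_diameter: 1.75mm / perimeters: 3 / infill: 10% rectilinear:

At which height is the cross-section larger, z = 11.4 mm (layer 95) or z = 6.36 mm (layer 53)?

Layer 95 (z = 11.4): the cube (footprint 23.5×27.5) is included at this height (area 646.25 mm²); the cube at (8, 2.5) does not reach this height (z outside [-1, 6.5]); the cube at (-3, 2) does not reach this height (z outside [2.5, 10.5]); Taking the first minus the rest: none of the subtracted shapes is present at this height, so the 23.5×27.5 cube is unchanged — area = 646.25 mm²; the cube at (0, 3) (footprint 5×28) is included at this height (area 140.00 mm²); Taking the union: the regions partially overlap — summed areas 786.25 mm² minus the doubly-counted overlap 122.50 mm² gives 663.75 mm² — area = 663.75 mm². So its area = 663.75 mm². Layer 53 (z = 6.36): the 23.5×27.5 cube contributes its full rectangle (area 646.25 mm²); the cube at (8, 2.5) is present — its section is the full 14×22.5 rectangle (area 315.00 mm²); the 6.5×15 cube at (-3, 2) contributes its full rectangle (area 97.50 mm²); Taking the first minus the rest: starting from the 23.5×27.5 cube (646.25 mm²), the 14×22.5 cube at (8, 2.5) lies wholly inside it (removes its full 315.00 mm² and its 73.00 mm outline becomes a hole wall); the 6.5×15 cube at (-3, 2) partially overlaps it — only the 52.50 mm² overlap (of its 97.50 mm²) is removed, clipping the outline — area = 278.75 mm²; the cube at (0, 3) (footprint 5×28) is included at this height (area 140.00 mm²); Combining (union): the regions partially overlap — summed areas 418.75 mm² minus the doubly-counted overlap 73.50 mm² gives 345.25 mm² — area = 345.25 mm². So its area = 345.25 mm². Layer 95 is larger (663.75 vs 345.25 mm²).

layer 95 (z = 11.4 mm)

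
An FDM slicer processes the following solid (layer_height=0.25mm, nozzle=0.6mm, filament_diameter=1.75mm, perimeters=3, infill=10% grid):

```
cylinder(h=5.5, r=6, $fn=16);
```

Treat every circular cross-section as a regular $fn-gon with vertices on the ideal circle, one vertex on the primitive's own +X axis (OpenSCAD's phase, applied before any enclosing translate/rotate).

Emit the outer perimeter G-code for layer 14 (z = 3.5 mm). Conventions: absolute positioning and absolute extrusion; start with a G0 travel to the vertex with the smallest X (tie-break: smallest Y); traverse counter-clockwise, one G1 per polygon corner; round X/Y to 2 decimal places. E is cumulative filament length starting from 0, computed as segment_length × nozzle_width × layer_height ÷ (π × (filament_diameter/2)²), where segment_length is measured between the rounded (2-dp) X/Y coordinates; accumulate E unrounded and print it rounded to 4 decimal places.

G0 X-6.00 Y0.00 Z3.50
G1 X-5.54 Y-2.30 E0.1463
G1 X-4.24 Y-4.24 E0.2919
G1 X-2.30 Y-5.54 E0.4375
G1 X0.00 Y-6.00 E0.5838
G1 X2.30 Y-5.54 E0.7301
G1 X4.24 Y-4.24 E0.8757
G1 X5.54 Y-2.30 E1.0214
G1 X6.00 Y0.00 E1.1676
G1 X5.54 Y2.30 E1.3139
G1 X4.24 Y4.24 E1.4596
G1 X2.30 Y5.54 E1.6052
G1 X0.00 Y6.00 E1.7515
G1 X-2.30 Y5.54 E1.8977
G1 X-4.24 Y4.24 E2.0434
G1 X-5.54 Y2.30 E2.1890
G1 X-6.00 Y0.00 E2.3353

At z = 3.5 mm: the r=6 cylinder contributes a regular 16-gon of circumradius 6. The outline is a single polygon with 16 vertices. Extrusion per mm of travel: 0.6 × 0.25 / (π × 0.875²) = 0.062363. Accumulating E over each segment gives final E = 2.3353.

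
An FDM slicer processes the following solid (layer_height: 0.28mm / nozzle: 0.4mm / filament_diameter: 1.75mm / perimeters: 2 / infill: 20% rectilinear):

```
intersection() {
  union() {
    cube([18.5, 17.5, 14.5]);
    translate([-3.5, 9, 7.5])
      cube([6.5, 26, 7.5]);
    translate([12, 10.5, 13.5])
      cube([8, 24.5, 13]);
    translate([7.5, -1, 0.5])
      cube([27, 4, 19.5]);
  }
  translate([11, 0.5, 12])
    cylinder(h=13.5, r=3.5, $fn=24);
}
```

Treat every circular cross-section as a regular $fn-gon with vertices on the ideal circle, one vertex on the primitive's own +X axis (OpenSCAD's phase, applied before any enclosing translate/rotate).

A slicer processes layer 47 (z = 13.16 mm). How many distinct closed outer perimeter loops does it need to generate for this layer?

1

At z = 13.16 mm: the cube is present — its section is the full 18.5×17.5 rectangle; the cube at (-3.5, 9) (footprint 6.5×26) is included at this height; the cube at (12, 10.5) does not reach this height (z outside [13.5, 26.5]); the 27×4 cube at (7.5, -1) contributes its full rectangle; Combining (union): the regions partially overlap (shared area 58.50 mm²), so overlapping operands fuse into one piece — 1 connected region; the r=3.5 cylinder at (11, 0.5) contributes a regular 24-gon of circumradius 3.5; Keeping only the common overlap: the r=3.5 cylinder at (11, 0.5) partially overlaps that combined region; clipping to the common part keeps 29.13 mm² — 1 connected region. The result has 1 disconnected region.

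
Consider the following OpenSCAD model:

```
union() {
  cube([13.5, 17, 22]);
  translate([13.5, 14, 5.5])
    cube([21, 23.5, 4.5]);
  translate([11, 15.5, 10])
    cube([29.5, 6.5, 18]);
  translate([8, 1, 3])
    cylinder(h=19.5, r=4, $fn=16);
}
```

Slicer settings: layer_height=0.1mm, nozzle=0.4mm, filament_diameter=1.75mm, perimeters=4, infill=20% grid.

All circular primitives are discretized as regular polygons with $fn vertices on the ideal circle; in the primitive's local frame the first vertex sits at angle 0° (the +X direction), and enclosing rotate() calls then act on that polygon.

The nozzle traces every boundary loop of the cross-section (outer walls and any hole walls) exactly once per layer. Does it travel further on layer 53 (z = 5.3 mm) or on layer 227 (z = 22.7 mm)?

layer 227 (z = 22.7 mm)

Layer 53 (z = 5.3): the cube is present — its section is the full 13.5×17 rectangle (perimeter 61.00 mm); the cube at (13.5, 14) does not reach this height (z outside [5.5, 10]); the cube at (11, 15.5) does not reach this height (z outside [10, 28]); the r=4 cylinder at (8, 1) contributes a regular 16-gon of circumradius 4 (perimeter = 2·16·4.000·sin(180°/16) = 24.97 mm); Combining (union): the regions partially overlap (shared area 32.29 mm²), so the edge portions inside another operand are dropped and the merged outline is re-measured after clipping — boundary = 63.84 mm. So its perimeter = 63.84 mm. Layer 227 (z = 22.7): the cube does not reach this height (z outside [0, 22]); the cube at (13.5, 14) is absent (z outside [5.5, 10]); the 29.5×6.5 cube at (11, 15.5) contributes its full rectangle (perimeter 72.00 mm); the cylinder at (8, 1) is not intersected at this z (z outside [3, 22.5]); Combining (union): only the 29.5×6.5 cube at (11, 15.5) is present, so the union is just that shape — boundary = 72.00 mm. So its perimeter = 72.00 mm. Layer 227 is larger (72.00 vs 63.84 mm).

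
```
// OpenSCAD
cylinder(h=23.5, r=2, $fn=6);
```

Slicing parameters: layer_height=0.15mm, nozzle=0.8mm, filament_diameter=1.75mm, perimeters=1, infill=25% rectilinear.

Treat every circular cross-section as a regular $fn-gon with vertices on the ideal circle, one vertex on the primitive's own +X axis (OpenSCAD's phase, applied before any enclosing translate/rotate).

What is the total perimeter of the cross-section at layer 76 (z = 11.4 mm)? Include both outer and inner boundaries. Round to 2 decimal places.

12.00 mm

At z = 11.4 mm: the cylinder: section is a regular 6-gon, circumradius r=2 (perimeter = 2·6·2.000·sin(180°/6) = 12.00 mm). Overall, the cross-section is a single solid region. Total boundary length (outer) = 12.00 mm.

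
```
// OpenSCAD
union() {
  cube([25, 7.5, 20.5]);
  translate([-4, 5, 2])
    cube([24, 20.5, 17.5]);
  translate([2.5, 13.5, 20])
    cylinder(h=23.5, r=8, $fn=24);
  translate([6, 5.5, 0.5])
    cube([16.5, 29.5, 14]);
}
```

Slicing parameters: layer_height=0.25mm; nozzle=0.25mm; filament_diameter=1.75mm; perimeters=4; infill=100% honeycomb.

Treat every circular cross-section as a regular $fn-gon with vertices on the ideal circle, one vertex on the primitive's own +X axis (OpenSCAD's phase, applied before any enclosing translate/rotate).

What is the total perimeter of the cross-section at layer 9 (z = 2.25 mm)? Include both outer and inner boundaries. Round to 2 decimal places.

128.00 mm

At z = 2.25 mm: the 25×7.5 cube contributes its full rectangle (perimeter 65.00 mm); the 24×20.5 cube at (-4, 5) contributes its full rectangle (perimeter 89.00 mm); the cylinder at (2.5, 13.5) does not reach this height (z outside [20, 43.5]); the cube at (6, 5.5) (footprint 16.5×29.5) is included at this height (perimeter 92.00 mm); Taking the union: the regions partially overlap (shared area 335.00 mm²), so the edge portions inside another operand are dropped and the merged outline is re-measured after clipping — boundary = 128.00 mm. Overall, the cross-section is a single solid region. Total boundary length (outer) = 128.00 mm.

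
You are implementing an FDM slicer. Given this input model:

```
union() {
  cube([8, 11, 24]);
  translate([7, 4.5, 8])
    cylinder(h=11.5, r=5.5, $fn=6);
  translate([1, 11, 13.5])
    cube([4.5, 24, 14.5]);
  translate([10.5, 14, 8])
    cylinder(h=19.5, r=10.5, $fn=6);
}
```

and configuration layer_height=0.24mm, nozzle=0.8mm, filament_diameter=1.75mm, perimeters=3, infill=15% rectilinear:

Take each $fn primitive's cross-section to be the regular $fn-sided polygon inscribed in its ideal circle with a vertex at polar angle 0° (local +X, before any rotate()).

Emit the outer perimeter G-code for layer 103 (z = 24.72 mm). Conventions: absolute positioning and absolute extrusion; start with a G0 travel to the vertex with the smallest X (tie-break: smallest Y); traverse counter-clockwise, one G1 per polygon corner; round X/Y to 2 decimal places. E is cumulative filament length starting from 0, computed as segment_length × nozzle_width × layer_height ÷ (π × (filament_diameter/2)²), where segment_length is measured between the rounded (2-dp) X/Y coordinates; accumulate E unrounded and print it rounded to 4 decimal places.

At z = 24.72 mm: the cube is not intersected at this z (z outside [0, 24]); the cylinder at (7, 4.5) does not reach this height (z outside [8, 19.5]); the cube at (1, 11) (footprint 4.5×24) is included at this height; the cylinder at (10.5, 14): section is a regular 6-gon, circumradius r=10.5; Merging all regions: the regions partially overlap (shared area 38.31 mm²), so overlapping operands fuse into one piece — 1 connected region. The outline is a single polygon with 12 vertices. Extrusion per mm of travel: 0.8 × 0.24 / (π × 0.875²) = 0.079824. Accumulating E over each segment gives final E = 7.2205.

G0 X0.00 Y14.00 Z24.72
G1 X1.00 Y12.27 E0.1595
G1 X1.00 Y11.00 E0.2609
G1 X1.73 Y11.00 E0.3192
G1 X5.25 Y4.91 E0.8806
G1 X15.75 Y4.91 E1.7188
G1 X21.00 Y14.00 E2.5567
G1 X15.75 Y23.09 E3.3947
G1 X5.50 Y23.09 E4.2129
G1 X5.50 Y35.00 E5.1636
G1 X1.00 Y35.00 E5.5228
G1 X1.00 Y15.73 E7.0610
G1 X0.00 Y14.00 E7.2205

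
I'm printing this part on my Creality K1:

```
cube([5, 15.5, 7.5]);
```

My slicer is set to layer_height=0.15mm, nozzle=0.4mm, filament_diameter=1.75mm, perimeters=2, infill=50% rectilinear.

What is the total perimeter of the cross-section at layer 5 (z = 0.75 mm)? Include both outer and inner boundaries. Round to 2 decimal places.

41.00 mm

At z = 0.75 mm: the cube (footprint 5×15.5) is included at this height (perimeter 41.00 mm). Overall, the cross-section is a single solid region. Total boundary length (outer) = 41.00 mm.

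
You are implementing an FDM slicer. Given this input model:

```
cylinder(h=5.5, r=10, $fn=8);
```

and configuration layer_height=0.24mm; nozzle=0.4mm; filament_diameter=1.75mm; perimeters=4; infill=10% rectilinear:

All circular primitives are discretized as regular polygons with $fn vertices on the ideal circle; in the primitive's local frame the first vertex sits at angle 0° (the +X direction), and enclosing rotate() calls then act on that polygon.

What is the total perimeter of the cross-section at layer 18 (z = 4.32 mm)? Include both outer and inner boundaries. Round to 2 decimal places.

61.23 mm

At z = 4.32 mm: the r=10 cylinder gives a regular 8-gon of circumradius 10 (constant along its height) (perimeter = 2·8·10.000·sin(180°/8) = 61.23 mm). Overall, the cross-section is a single solid region. Total boundary length (outer) = 61.23 mm.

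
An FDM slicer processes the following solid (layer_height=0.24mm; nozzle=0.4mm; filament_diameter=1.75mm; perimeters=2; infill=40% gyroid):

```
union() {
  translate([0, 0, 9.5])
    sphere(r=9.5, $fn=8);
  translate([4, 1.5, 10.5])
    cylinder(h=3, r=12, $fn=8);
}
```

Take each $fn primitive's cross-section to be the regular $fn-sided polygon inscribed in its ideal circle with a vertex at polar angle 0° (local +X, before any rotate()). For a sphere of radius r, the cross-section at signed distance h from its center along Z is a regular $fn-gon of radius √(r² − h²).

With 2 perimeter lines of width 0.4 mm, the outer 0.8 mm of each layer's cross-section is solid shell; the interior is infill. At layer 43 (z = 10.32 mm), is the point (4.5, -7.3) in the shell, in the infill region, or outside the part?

At z = 10.32 mm: the r=9.5 sphere contributes a regular 8-gon of circumradius √(9.5²−0.82²) = 9.465; the cylinder at (4, 1.5) is absent (z outside [10.5, 13.5]); Merging all regions: only the r=9.5 sphere is present, so the union is just that shape — 1 connected region. Overall, the cross-section is a single solid region. The nearest boundary edge runs (-0.00, -9.46)→(6.69, -6.69); distance from the point to it = 0.28 mm. The point is inside the cross-section, 0.28 mm from the nearest boundary — within the 0.8 mm shell band (2 × 0.4).

shell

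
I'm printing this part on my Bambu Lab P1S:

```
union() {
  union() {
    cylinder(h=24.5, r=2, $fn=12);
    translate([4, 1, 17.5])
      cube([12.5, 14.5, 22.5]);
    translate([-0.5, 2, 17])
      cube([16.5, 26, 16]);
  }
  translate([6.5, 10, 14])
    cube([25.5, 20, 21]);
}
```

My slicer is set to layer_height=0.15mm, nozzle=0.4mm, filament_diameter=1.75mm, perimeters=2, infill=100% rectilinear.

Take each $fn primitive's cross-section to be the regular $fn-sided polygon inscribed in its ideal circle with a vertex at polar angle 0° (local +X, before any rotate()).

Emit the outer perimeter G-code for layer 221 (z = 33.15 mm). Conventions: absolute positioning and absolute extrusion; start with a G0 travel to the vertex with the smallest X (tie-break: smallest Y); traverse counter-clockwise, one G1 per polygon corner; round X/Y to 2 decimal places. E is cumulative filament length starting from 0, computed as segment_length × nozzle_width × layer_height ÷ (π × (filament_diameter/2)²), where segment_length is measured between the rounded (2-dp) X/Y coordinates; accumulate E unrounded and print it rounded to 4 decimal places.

G0 X4.00 Y1.00 Z33.15
G1 X16.50 Y1.00 E0.3118
G1 X16.50 Y10.00 E0.5363
G1 X32.00 Y10.00 E0.9230
G1 X32.00 Y30.00 E1.4219
G1 X6.50 Y30.00 E2.0580
G1 X6.50 Y15.50 E2.4197
G1 X4.00 Y15.50 E2.4820
G1 X4.00 Y1.00 E2.8437

At z = 33.15 mm: the cylinder does not reach this height (z outside [0, 24.5]); the cube at (4, 1) (footprint 12.5×14.5) is included at this height; the cube at (-0.5, 2) is absent (z outside [17, 33]); Merging all regions: only the 12.5×14.5 cube at (4, 1) is present, so the union is just that shape — 1 connected region; the cube at (6.5, 10) (footprint 25.5×20) is included at this height; Combining (union): the regions partially overlap (shared area 55.00 mm²), so overlapping operands fuse into one piece — 1 connected region. The outline is a single polygon with 8 vertices. Extrusion per mm of travel: 0.4 × 0.15 / (π × 0.875²) = 0.024945. Accumulating E over each segment gives final E = 2.8437.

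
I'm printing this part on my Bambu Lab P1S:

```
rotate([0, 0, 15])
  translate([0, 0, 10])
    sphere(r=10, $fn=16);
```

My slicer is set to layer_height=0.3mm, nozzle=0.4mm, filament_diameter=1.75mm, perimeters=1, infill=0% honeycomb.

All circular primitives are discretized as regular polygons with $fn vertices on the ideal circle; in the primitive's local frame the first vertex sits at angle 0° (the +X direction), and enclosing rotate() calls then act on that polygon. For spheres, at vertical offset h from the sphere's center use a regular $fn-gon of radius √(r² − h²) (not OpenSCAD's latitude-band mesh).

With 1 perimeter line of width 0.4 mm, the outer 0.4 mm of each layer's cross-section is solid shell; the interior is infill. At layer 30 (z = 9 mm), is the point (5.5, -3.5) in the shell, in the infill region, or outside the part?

infill

At z = 9 mm: the r=10 sphere slices to a regular 16-gon of circumradius 9.950 (√(r²−h²) with h=1 from center); (whole slice rotated 15° about Z — lengths, areas and connectivity unchanged). Overall, the cross-section is a single solid region. Undo the 15° rotation: the query point maps to (4.407, -4.804) in the un-rotated model frame. The nearest boundary edge runs (3.81, -9.19)→(7.04, -7.04); distance from the point to it = 3.32 mm. The point is inside the cross-section and 3.32 mm from the nearest boundary — more than the 0.4 mm shell width (1 × 0.4), so it's in the infill interior.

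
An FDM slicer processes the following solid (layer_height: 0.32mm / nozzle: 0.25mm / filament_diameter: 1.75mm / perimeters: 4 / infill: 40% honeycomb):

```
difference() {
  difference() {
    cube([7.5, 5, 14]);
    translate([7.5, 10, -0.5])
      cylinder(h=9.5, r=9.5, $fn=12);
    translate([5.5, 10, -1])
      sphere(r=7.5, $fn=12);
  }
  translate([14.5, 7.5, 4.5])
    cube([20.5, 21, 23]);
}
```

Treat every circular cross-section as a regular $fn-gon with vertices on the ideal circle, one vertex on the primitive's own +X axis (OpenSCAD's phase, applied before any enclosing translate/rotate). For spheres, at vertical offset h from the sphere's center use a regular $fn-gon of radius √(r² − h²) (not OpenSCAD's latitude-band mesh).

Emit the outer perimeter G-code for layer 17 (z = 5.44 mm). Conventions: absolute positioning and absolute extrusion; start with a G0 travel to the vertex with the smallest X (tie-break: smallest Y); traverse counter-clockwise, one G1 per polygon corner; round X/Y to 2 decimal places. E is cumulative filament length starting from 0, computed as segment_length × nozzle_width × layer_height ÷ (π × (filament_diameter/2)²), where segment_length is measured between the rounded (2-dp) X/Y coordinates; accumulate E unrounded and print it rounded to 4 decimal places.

At z = 5.44 mm: the cube (footprint 7.5×5) is included at this height; the r=9.5 cylinder at (7.5, 10) contributes a regular 12-gon of circumradius 9.5; the r=7.5 sphere at (5.5, 10) slices to a regular 12-gon of circumradius 3.844 (√(r²−h²) with h=6.44 from center); Taking the first minus the rest: starting from the 7.5×5 cube, the r=9.5 cylinder at (7.5, 10) partially overlaps it — only the 23.45 mm² overlap (of its 270.75 mm²) is removed, clipping the outline; the r=7.5 sphere at (5.5, 10) misses the remaining region (no effect) — 1 connected region; the 20.5×21 cube at (14.5, 7.5) contributes its full rectangle; Taking the first minus the rest: starting from the result so far, the 20.5×21 cube at (14.5, 7.5) misses the remaining region (no effect) — 1 connected region. The outline is a single polygon with 5 vertices. Extrusion per mm of travel: 0.25 × 0.32 / (π × 0.875²) = 0.033260. Accumulating E over each segment gives final E = 0.7093.

G0 X0.00 Y0.00 Z5.44
G1 X7.50 Y0.00 E0.2495
G1 X7.50 Y0.50 E0.2661
G1 X2.75 Y1.77 E0.4296
G1 X0.00 Y4.52 E0.5590
G1 X0.00 Y0.00 E0.7093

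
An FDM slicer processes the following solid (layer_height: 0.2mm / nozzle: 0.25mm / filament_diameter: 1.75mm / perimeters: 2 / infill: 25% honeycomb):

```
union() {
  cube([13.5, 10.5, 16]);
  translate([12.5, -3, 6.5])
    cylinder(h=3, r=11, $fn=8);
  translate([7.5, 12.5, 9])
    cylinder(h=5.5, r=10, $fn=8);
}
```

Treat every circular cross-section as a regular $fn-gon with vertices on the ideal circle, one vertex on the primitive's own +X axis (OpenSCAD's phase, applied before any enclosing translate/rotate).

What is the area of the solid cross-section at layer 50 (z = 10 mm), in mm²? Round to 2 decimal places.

335.88 mm²

At z = 10 mm: the 13.5×10.5 cube contributes its full rectangle (area 141.75 mm²); the cylinder at (12.5, -3) is not intersected at this z (z outside [6.5, 9.5]); the cylinder at (7.5, 12.5): section is a regular 8-gon, circumradius r=10 (area = (8/2)·10.000²·sin(360°/8) = 282.84 mm²); Merging all regions: the regions partially overlap — summed areas 424.59 mm² minus the doubly-counted overlap 88.71 mm² gives 335.88 mm² — area = 335.88 mm². Overall, the cross-section is a single solid region. Net area = 335.88 mm².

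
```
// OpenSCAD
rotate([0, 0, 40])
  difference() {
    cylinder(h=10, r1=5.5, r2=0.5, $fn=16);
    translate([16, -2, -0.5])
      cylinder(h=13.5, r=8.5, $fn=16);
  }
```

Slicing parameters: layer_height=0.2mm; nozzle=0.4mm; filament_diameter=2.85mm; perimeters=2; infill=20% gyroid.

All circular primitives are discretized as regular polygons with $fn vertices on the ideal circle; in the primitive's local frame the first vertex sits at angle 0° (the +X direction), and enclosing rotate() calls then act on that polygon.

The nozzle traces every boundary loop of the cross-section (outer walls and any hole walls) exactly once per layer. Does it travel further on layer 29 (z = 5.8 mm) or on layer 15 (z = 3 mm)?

Layer 29 (z = 5.8): the cone contributes a regular 16-gon of circumradius 2.600 (interpolated between r1=5.5 and r2=0.5 at t=0.580) (perimeter = 2·16·2.600·sin(180°/16) = 16.23 mm); the r=8.5 cylinder at (16, -2) contributes a regular 16-gon of circumradius 8.5 (perimeter = 2·16·8.500·sin(180°/16) = 53.06 mm); After the difference (first − rest): starting from the cone, the r=8.5 cylinder at (16, -2) misses the remaining region (no effect) — boundary = 16.23 mm; (rotated 40° about Z; rotation is an isometry so areas/perimeters/island counts are preserved). So its perimeter = 16.23 mm. Layer 15 (z = 3): the cone: at t=0.300 of its height the radius interpolates to r₁+(r₂−r₁)t = 4.000, giving a regular 16-gon of that circumradius (perimeter = 2·16·4.000·sin(180°/16) = 24.97 mm); the r=8.5 cylinder at (16, -2) gives a regular 16-gon of circumradius 8.5 (constant along its height) (perimeter = 2·16·8.500·sin(180°/16) = 53.06 mm); Subtracting the remaining from the first: starting from the cone, the r=8.5 cylinder at (16, -2) misses the remaining region (no effect) — boundary = 24.97 mm; (whole slice rotated 40° about Z — lengths, areas and connectivity unchanged). So its perimeter = 24.97 mm. Layer 15 is larger (24.97 vs 16.23 mm).

layer 15 (z = 3 mm)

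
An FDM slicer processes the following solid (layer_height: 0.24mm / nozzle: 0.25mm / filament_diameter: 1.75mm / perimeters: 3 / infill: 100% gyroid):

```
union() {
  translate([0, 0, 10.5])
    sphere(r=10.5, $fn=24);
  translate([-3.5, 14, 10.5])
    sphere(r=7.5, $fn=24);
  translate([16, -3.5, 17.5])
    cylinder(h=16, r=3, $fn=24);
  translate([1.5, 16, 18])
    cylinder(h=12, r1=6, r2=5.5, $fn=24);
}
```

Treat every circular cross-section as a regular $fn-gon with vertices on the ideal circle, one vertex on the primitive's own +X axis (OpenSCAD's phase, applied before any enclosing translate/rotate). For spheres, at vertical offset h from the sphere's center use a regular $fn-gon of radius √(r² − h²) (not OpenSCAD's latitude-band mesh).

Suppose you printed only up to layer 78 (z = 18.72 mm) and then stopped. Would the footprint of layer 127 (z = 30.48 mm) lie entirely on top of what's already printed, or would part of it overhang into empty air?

Compare the two slices. At z = 18.72: the sphere: section is a regular 24-gon, circumradius = √(r²−h²) = √(10.5²−8.22²) = 6.533 (area = (24/2)·6.533²·sin(360°/24) = 132.56 mm²); the sphere at (-3.5, 14) is not intersected at this z (|z−center|=8.220 > r=7.5); the r=3 cylinder at (16, -3.5) gives a regular 24-gon of circumradius 3 (constant along its height) (area = (24/2)·3.000²·sin(360°/24) = 27.95 mm²); the cone at (1.5, 16): at t=0.060 of its height the radius interpolates to r₁+(r₂−r₁)t = 5.970, giving a regular 24-gon of that circumradius (area = (24/2)·5.970²·sin(360°/24) = 110.69 mm²); Merging all regions: the 3 present regions are separate (no shared area or edge), so areas and boundary lengths simply add and each stays a separate island — area = 271.21 mm². At z = 30.48: the sphere does not reach this height (|z−center|=19.980 > r=10.5); the sphere at (-3.5, 14) is absent (|z−center|=19.980 > r=7.5); the cylinder at (16, -3.5): section is a regular 24-gon, circumradius r=3 (area = (24/2)·3.000²·sin(360°/24) = 27.95 mm²); the cone at (1.5, 16) is absent (z outside [18, 30]); Merging all regions: only the r=3 cylinder at (16, -3.5) is present, so the union is just that shape — area = 27.95 mm². Checking containment: the cross-section at z = 30.48 is a subset of the cross-section at z = 18.72.

entirely on top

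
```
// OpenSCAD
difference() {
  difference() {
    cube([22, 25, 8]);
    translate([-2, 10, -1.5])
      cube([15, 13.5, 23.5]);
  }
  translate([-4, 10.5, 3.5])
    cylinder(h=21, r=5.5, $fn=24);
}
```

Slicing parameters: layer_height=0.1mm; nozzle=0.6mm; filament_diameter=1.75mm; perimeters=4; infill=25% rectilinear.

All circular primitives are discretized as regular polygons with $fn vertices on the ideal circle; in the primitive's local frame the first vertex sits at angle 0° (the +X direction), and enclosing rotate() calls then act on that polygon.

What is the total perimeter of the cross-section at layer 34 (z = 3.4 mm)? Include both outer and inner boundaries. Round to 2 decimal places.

120.00 mm

At z = 3.4 mm: the 22×25 cube contributes its full rectangle (perimeter 94.00 mm); the cube at (-2, 10) is present — its section is the full 15×13.5 rectangle (perimeter 57.00 mm); Taking the first minus the rest: starting from the 22×25 cube, the 15×13.5 cube at (-2, 10) partially overlaps it — only the 175.50 mm² overlap (of its 202.50 mm²) is removed, clipping the outline — boundary = 120.00 mm; the cylinder at (-4, 10.5) does not reach this height (z outside [3.5, 24.5]); After the difference (first − rest): none of the subtracted shapes is present at this height, so the result so far is unchanged — boundary = 120.00 mm. Overall, the cross-section is a single solid region. Total boundary length (outer) = 120.00 mm.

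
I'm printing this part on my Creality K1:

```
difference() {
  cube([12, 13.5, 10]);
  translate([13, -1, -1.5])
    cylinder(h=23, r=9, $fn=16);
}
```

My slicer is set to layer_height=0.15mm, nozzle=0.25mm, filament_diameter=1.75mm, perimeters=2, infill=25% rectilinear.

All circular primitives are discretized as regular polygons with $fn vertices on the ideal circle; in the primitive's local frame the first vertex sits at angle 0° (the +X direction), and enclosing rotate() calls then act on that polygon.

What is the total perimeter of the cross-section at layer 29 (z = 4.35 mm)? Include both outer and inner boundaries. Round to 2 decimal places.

47.41 mm

At z = 4.35 mm: the cube is present — its section is the full 12×13.5 rectangle (perimeter 51.00 mm); the cylinder at (13, -1): section is a regular 16-gon, circumradius r=9 (perimeter = 2·16·9.000·sin(180°/16) = 56.19 mm); Subtracting the remaining from the first: starting from the 12×13.5 cube, the r=9 cylinder at (13, -1) partially overlaps it — only the 45.19 mm² overlap (of its 247.98 mm²) is removed, clipping the outline — boundary = 47.41 mm. Overall, the cross-section is a single solid region. Total boundary length (outer) = 47.41 mm.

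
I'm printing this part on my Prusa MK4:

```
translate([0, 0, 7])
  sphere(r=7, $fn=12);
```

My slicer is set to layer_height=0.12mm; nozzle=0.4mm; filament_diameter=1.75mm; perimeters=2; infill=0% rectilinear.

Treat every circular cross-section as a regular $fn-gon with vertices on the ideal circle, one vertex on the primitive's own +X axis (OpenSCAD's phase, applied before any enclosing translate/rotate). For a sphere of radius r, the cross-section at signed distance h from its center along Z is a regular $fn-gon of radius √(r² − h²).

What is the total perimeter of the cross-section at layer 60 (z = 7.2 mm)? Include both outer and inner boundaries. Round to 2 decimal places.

At z = 7.2 mm: the sphere: section is a regular 12-gon, circumradius = √(r²−h²) = √(7²−0.2²) = 6.997 (perimeter = 2·12·6.997·sin(180°/12) = 43.46 mm). Overall, the cross-section is a single solid region. Total boundary length (outer) = 43.46 mm.

43.46 mm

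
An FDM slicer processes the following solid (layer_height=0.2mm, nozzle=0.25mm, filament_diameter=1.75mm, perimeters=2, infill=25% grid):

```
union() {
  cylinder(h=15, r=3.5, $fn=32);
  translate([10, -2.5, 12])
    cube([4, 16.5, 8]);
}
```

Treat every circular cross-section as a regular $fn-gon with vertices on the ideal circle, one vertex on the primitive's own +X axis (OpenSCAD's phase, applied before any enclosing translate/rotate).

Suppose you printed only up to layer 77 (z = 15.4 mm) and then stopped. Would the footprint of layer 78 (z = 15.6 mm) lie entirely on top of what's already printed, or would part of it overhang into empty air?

Compare the two slices. At z = 15.4: the cylinder is absent (z outside [0, 15]); the 4×16.5 cube at (10, -2.5) contributes its full rectangle (area 66.00 mm²); Combining (union): only the 4×16.5 cube at (10, -2.5) is present, so the union is just that shape — area = 66.00 mm². At z = 15.6: the cylinder is not intersected at this z (z outside [0, 15]); the cube at (10, -2.5) (footprint 4×16.5) is included at this height (area 66.00 mm²); Taking the union: only the 4×16.5 cube at (10, -2.5) is present, so the union is just that shape — area = 66.00 mm². Checking containment: the cross-section at z = 15.6 is a subset of the cross-section at z = 15.4.

entirely on top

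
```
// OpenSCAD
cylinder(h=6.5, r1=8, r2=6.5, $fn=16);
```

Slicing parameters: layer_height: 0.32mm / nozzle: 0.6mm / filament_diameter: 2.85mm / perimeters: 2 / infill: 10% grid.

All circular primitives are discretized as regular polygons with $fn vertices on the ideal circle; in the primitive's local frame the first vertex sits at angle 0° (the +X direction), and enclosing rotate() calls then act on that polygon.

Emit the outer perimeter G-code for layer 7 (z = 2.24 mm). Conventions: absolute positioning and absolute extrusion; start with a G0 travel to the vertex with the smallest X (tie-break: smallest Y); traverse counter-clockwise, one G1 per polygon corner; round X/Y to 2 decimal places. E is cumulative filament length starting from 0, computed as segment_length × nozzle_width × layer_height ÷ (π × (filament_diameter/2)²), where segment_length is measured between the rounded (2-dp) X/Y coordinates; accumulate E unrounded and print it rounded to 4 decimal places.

G0 X-7.48 Y0.00 Z2.24
G1 X-6.91 Y-2.86 E0.0878
G1 X-5.29 Y-5.29 E0.1757
G1 X-2.86 Y-6.91 E0.2636
G1 X0.00 Y-7.48 E0.3513
G1 X2.86 Y-6.91 E0.4391
G1 X5.29 Y-5.29 E0.5270
G1 X6.91 Y-2.86 E0.6149
G1 X7.48 Y0.00 E0.7027
G1 X6.91 Y2.86 E0.7904
G1 X5.29 Y5.29 E0.8783
G1 X2.86 Y6.91 E0.9662
G1 X0.00 Y7.48 E1.0540
G1 X-2.86 Y6.91 E1.1418
G1 X-5.29 Y5.29 E1.2297
G1 X-6.91 Y2.86 E1.3176
G1 X-7.48 Y0.00 E1.4053

At z = 2.24 mm: the cone: at t=0.345 of its height the radius interpolates to r₁+(r₂−r₁)t = 7.483, giving a regular 16-gon of that circumradius. The outline is a single polygon with 16 vertices. Extrusion per mm of travel: 0.6 × 0.32 / (π × 1.425²) = 0.030097. Accumulating E over each segment gives final E = 1.4053.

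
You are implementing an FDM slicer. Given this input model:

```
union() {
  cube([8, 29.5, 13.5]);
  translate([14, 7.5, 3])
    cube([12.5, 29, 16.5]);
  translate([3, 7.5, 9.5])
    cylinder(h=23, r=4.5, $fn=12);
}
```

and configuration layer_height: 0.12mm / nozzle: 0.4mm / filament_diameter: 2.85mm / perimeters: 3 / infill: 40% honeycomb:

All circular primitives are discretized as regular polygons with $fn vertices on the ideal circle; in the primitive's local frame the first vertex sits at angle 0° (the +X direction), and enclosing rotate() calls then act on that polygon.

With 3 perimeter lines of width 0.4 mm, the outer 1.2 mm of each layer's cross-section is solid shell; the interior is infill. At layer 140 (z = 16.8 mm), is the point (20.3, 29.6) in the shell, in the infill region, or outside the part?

At z = 16.8 mm: the cube does not reach this height (z outside [0, 13.5]); the cube at (14, 7.5) (footprint 12.5×29) is included at this height; the r=4.5 cylinder at (3, 7.5) contributes a regular 12-gon of circumradius 4.5; Merging all regions: the 2 present regions are separate (no shared area or edge), so areas and boundary lengths simply add and each stays a separate island — 2 connected regions. Overall, the cross-section has 2 separate islands. The nearest boundary edge runs (26.50, 36.50)→(26.50, 7.50); distance from the point to it = 6.20 mm. (Shell/infill is judged within the island containing the point — the largest one.) The point is inside the cross-section and 6.20 mm from the nearest boundary — more than the 1.2 mm shell width (3 × 0.4), so it's in the infill interior.

infill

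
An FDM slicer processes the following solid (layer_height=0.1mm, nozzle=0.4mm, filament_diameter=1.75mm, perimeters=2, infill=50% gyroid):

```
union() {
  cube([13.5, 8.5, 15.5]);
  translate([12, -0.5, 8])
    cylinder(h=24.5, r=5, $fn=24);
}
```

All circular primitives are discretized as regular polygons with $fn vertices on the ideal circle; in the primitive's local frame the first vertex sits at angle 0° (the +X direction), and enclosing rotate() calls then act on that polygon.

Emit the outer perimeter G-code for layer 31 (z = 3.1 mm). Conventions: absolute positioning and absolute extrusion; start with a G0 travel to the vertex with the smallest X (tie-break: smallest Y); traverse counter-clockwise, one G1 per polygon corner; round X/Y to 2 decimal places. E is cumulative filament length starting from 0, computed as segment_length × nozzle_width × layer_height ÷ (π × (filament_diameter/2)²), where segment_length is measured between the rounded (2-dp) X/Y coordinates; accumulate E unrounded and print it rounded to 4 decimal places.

G0 X0.00 Y0.00 Z3.10
G1 X13.50 Y0.00 E0.2245
G1 X13.50 Y8.50 E0.3659
G1 X0.00 Y8.50 E0.5904
G1 X0.00 Y0.00 E0.7317

At z = 3.1 mm: the cube is present — its section is the full 13.5×8.5 rectangle; the cylinder at (12, -0.5) is not intersected at this z (z outside [8, 32.5]); Combining (union): only the 13.5×8.5 cube is present, so the union is just that shape — 1 connected region. The outline is a single polygon with 4 vertices. Extrusion per mm of travel: 0.4 × 0.1 / (π × 0.875²) = 0.016630. Accumulating E over each segment gives final E = 0.7317.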